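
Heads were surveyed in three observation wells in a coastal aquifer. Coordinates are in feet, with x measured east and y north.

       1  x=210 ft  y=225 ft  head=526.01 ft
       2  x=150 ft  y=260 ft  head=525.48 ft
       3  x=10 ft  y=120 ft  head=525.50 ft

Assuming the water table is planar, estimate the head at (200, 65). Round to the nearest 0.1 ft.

526.9 ft

Taking 1 as reference: 2−1 = (-60, 35, -0.53); 3−1 = (-200, -105, -0.51).
Determinant of the coordinate differences = (-60)·(-105) − (-200)·35 = 13300.
∂h/∂x = [(-0.53)·(-105) − (-0.51)·35] / 13300 = +0.005526
∂h/∂y = [(-60)·(-0.51) − (-200)·(-0.53)] / 13300 = -0.005669
h(200, 65) = 526.01 + (+0.005526)·(-10) + (-0.005669)·(-160) = 526.01 -0.055 +0.907 = 526.862 ft.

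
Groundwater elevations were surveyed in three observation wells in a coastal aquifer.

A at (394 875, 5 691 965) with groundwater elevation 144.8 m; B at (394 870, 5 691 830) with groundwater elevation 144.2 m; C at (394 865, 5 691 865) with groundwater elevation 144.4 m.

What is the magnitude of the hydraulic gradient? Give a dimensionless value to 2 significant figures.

With h = a·x + b·y + c and A as origin, the differences give:
  (-5)·a + (-135)·b = -0.6
  (-10)·a + (-100)·b = -0.4
Eliminate b (×(-100) and ×(-135), subtract): -850·a = 6.00 → a = ∂h/∂x = -0.007059
Back-substitute: b = ∂h/∂y = +0.004706.
|∇h| = √(-0.007059² + 0.004706²) = 0.008484

0.0085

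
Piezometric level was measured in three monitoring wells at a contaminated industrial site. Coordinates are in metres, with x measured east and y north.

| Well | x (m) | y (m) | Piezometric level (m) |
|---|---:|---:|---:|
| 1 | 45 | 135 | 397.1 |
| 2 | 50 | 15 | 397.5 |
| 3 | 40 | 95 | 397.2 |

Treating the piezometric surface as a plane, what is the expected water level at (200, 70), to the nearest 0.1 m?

398.1 m

Differences from 1: to 2 (Δx, Δy, Δh) = (5, -120, +0.4); to 3 = (-5, -40, +0.1).
Determinant of the coordinate differences = 5·(-40) − (-5)·(-120) = -800.
∂h/∂x = [(+0.4)·(-40) − (+0.1)·(-120)] / -800 = +0.005000
∂h/∂y = [5·(+0.1) − (-5)·(+0.4)] / -800 = -0.003125
h(200, 70) = 397.1 + (+0.005000)·(155) + (-0.003125)·(-65) = 397.1 +0.775 +0.203 = 398.078 m.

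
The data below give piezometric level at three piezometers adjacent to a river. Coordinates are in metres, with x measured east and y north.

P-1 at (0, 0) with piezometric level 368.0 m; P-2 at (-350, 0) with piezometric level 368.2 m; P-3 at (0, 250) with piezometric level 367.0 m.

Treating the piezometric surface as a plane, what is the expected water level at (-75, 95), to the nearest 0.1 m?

367.7 m

∂h/∂x = (368.2 − 368.0) / (-350 − 0) = -0.0005714
∂h/∂y = (367.0 − 368.0) / (250 − 0) = -0.004000
h(-75, 95) = 368.0 + (-0.0005714)·(-75) + (-0.004000)·(95) = 368.0 +0.043 -0.380 = 367.663 m.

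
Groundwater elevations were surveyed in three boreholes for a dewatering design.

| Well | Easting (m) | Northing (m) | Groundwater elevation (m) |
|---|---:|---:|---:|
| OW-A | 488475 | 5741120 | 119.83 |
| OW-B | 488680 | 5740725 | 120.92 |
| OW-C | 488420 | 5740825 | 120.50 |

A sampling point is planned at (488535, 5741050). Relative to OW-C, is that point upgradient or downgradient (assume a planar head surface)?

With h = a·x + b·y + c and OW-A as origin, the differences give:
  205·a + (-395)·b = +1.09
  (-55)·a + (-295)·b = +0.67
Eliminate b (×(-295) and ×(-395), subtract): -82200·a = -56.900 → a = ∂h/∂x = +0.0006922
Back-substitute: b = ∂h/∂y = -0.002400.
Head at (488535, 5741050) = 119.83 + (+0.0006922)·(60) + (-0.002400)·(-70) = 120.04 m.
That is lower than the 120.50 m at OW-C, so the point is downgradient.

downgradient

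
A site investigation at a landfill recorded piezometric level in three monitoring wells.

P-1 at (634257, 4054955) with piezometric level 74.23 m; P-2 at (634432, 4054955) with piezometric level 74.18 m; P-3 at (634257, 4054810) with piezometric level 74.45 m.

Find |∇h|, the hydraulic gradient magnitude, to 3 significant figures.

0.00154

∂h/∂x = (74.18 − 74.23) / (634432 − 634257) = -0.0002857
∂h/∂y = (74.45 − 74.23) / (4054810 − 4054955) = -0.001517
|∇h| = √(-0.0002857² + -0.001517²) = 0.001544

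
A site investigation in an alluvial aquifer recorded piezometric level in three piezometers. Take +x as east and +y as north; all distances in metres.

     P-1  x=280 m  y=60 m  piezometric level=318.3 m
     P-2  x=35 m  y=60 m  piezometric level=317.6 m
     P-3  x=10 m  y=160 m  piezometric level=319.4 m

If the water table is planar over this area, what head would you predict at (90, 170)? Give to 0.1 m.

With h = a·x + b·y + c and P-1 as origin, the differences give:
  (-245)·a + 0·b = -0.7
  (-270)·a + 100·b = +1.1
Eliminate b (×100 and ×0, subtract): -24500·a = -70.00 → a = ∂h/∂x = +0.002857
Back-substitute: b = ∂h/∂y = +0.01871.
h(90, 170) = 318.3 + (+0.002857)·(-190) + (+0.01871)·(110) = 318.3 -0.543 +2.059 = 319.816 m.

319.8 m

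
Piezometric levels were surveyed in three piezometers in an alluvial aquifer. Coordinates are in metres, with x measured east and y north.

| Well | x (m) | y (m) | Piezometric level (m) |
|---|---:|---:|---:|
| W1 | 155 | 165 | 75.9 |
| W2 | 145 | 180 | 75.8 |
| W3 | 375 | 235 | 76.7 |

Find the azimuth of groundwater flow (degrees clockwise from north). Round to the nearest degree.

306°

With h = a·x + b·y + c and W1 as origin, the differences give:
  (-10)·a + 15·b = -0.1
  220·a + 70·b = +0.8
Eliminate b (×70 and ×15, subtract): -4000·a = -19.00 → a = ∂h/∂x = +0.004750
Back-substitute: b = ∂h/∂y = -0.003500.
Flow direction (−∇h) has components (-0.004750 E, +0.003500 N).
Azimuth = atan2(E, N) = atan2(-0.004750, +0.003500) = 306.4° ≈ 306°.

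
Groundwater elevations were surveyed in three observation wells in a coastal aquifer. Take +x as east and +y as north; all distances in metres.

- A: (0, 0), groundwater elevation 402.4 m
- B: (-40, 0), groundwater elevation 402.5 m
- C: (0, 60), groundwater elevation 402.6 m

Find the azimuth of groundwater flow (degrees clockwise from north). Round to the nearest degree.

∂h/∂x = (402.5 − 402.4) / (-40 − 0) = -0.002500
∂h/∂y = (402.6 − 402.4) / (60 − 0) = +0.003333
Flow direction (−∇h) has components (+0.002500 E, -0.003333 N).
Azimuth = atan2(E, N) = atan2(+0.002500, -0.003333) = 143.1° ≈ 143°.

143°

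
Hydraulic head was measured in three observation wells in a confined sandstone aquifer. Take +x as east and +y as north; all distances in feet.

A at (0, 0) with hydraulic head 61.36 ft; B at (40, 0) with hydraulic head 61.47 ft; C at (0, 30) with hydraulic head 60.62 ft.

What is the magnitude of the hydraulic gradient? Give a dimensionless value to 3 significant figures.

∂h/∂x = (61.47 − 61.36) / (40 − 0) = +0.002750
∂h/∂y = (60.62 − 61.36) / (30 − 0) = -0.02467
|∇h| = √(0.002750² + -0.02467²) = 0.02482

0.0248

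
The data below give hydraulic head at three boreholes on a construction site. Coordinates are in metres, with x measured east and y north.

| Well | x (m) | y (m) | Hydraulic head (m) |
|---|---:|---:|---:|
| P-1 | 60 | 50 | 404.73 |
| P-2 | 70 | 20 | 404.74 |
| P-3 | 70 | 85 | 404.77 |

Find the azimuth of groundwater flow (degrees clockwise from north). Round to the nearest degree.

259°

With h = a·x + b·y + c and P-1 as origin, the differences give:
  10·a + (-30)·b = +0.01
  10·a + 35·b = +0.04
Eliminate b (×35 and ×(-30), subtract): 650·a = 1.550 → a = ∂h/∂x = +0.002385
Back-substitute: b = ∂h/∂y = +0.0004615.
Flow direction (−∇h) has components (-0.002385 E, -0.0004615 N).
Azimuth = atan2(E, N) = atan2(-0.002385, -0.0004615) = 259.0° ≈ 259°.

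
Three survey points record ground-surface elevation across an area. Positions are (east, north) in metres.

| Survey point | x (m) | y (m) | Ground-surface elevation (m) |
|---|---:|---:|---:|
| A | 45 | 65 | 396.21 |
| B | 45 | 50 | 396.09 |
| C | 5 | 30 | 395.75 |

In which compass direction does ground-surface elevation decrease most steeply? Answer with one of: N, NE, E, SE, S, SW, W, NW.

SW

Three-point gradient (reference A): Δ to B = (0, -15, -0.12), Δ to C = (-40, -35, -0.46).
∂z/∂x = +0.004500, ∂z/∂y = +0.008000 (det = -600).
Steepest decrease is along −∇f = (-0.004500 E, -0.008000 N) → southwest.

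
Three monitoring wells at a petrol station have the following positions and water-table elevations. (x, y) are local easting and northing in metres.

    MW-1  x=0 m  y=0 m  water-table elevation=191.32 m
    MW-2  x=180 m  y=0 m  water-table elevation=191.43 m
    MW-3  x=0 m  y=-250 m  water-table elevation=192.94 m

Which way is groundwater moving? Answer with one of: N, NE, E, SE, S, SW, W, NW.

∂h/∂x = (191.43 − 191.32) / (180 − 0) = +0.0006111
∂h/∂y = (192.94 − 191.32) / (-250 − 0) = -0.006480
Flow = −∇h = (-0.0006111 east, +0.006480 north), which points north.

N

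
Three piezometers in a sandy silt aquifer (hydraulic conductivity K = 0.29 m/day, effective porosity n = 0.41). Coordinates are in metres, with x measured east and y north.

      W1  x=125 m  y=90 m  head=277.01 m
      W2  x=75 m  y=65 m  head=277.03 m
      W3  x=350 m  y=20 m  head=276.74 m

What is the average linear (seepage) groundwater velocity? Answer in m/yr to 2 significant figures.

Differences from W1: to W2 (Δx, Δy, Δh) = (-50, -25, +0.02); to W3 = (225, -70, -0.27).
Determinant of the coordinate differences = (-50)·(-70) − 225·(-25) = 9125.
∂h/∂x = [(+0.02)·(-70) − (-0.27)·(-25)] / 9125 = -0.0008932
∂h/∂y = [(-50)·(-0.27) − 225·(+0.02)] / 9125 = +0.0009863
|∇h| = √(-0.0008932² + 0.0009863²) = 0.001331
Seepage velocity v = K·i/n = 0.29 × 0.001331 / 0.41 = 0.0009414 m/day = 0.3438 m/yr.

0.34 m/yr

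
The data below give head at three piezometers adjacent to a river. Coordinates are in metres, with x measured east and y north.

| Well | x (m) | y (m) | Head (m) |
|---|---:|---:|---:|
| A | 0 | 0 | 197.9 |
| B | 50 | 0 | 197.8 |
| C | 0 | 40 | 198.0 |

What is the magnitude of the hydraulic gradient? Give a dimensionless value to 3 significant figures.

0.00320

∂h/∂x = (197.8 − 197.9) / (50 − 0) = -0.002000
∂h/∂y = (198.0 − 197.9) / (40 − 0) = +0.002500
|∇h| = √(-0.002000² + 0.002500²) = 0.003202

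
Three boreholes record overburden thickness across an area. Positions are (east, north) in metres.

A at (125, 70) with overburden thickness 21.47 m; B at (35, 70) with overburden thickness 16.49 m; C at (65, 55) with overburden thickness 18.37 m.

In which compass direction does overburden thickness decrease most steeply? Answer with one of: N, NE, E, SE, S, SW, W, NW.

W

Taking A as reference: B−A = (-90, 0, -4.98); C−A = (-60, -15, -3.10).
Solve a·Δx + b·Δy = Δd: det = (-90)·(-15) − (-60)·0 = 1350.
∂d/∂x = [(-4.98)·(-15) − (-3.10)·0] / 1350 = +0.05533
∂d/∂y = [(-90)·(-3.10) − (-60)·(-4.98)] / 1350 = -0.01467
Steepest decrease is along −∇f = (-0.05533 E, +0.01467 N) → west.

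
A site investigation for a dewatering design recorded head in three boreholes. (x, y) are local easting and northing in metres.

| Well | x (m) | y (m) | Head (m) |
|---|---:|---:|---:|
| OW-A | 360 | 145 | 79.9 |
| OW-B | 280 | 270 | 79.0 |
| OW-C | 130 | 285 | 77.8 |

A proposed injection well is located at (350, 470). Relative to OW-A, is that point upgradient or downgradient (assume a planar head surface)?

downgradient

Differences from OW-A: to OW-B (Δx, Δy, Δh) = (-80, 125, -0.9); to OW-C = (-230, 140, -2.1).
Determinant of the coordinate differences = (-80)·140 − (-230)·125 = 17550.
∂h/∂x = [(-0.9)·140 − (-2.1)·125] / 17550 = +0.007778
∂h/∂y = [(-80)·(-2.1) − (-230)·(-0.9)] / 17550 = -0.002222
Head at (350, 470) = 79.9 + (+0.007778)·(-10) + (-0.002222)·(325) = 79.10 m.
That is lower than the 79.9 m at OW-A, so the point is downgradient.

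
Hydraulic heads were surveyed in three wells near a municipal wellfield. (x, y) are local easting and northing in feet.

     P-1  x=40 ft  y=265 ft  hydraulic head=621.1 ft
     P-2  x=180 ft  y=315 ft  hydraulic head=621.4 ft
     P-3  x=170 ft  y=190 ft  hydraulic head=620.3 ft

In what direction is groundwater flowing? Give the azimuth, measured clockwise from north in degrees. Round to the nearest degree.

173°

Taking P-1 as reference: P-2−P-1 = (140, 50, +0.3); P-3−P-1 = (130, -75, -0.8).
Solve a·Δx + b·Δy = Δh: det = 140·(-75) − 130·50 = -17000.
∂h/∂x = [(+0.3)·(-75) − (-0.8)·50] / -17000 = -0.001029
∂h/∂y = [140·(-0.8) − 130·(+0.3)] / -17000 = +0.008882
Flow direction (−∇h) has components (+0.001029 E, -0.008882 N).
Azimuth = atan2(E, N) = atan2(+0.001029, -0.008882) = 173.4° ≈ 173°.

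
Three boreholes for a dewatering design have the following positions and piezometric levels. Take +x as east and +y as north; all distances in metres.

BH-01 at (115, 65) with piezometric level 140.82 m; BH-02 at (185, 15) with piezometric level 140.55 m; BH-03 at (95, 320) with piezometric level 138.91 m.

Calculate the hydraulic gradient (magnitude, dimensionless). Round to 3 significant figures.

Three-point gradient (reference BH-01): Δ to BH-02 = (70, -50, -0.27), Δ to BH-03 = (-20, 255, -1.91).
∂h/∂x = -0.009754, ∂h/∂y = -0.008255 (det = 16850).
|∇h| = √(-0.009754² + -0.008255²) = 0.01278

0.0128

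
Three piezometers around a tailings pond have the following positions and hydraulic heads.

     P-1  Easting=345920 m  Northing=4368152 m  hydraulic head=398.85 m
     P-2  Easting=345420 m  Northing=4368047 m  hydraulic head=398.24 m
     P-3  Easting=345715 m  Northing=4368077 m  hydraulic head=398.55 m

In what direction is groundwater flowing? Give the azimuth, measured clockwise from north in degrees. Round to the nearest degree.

210°

Differences from P-1: to P-2 (Δx, Δy, Δh) = (-500, -105, -0.61); to P-3 = (-205, -75, -0.30).
Solve a·Δx + b·Δy = Δh: det = (-500)·(-75) − (-205)·(-105) = 15975.
∂h/∂x = [(-0.61)·(-75) − (-0.30)·(-105)] / 15975 = +0.0008920
∂h/∂y = [(-500)·(-0.30) − (-205)·(-0.61)] / 15975 = +0.001562
Flow direction (−∇h) has components (-0.0008920 E, -0.001562 N).
Azimuth = atan2(E, N) = atan2(-0.0008920, -0.001562) = 209.7° ≈ 210°.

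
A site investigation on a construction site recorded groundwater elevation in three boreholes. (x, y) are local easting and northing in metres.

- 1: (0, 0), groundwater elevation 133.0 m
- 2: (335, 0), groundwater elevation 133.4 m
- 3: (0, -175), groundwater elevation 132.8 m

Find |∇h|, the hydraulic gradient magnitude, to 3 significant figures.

0.00165

∂h/∂x = (133.4 − 133.0) / (335 − 0) = +0.001194
∂h/∂y = (132.8 − 133.0) / (-175 − 0) = +0.001143
|∇h| = √(0.001194² + 0.001143²) = 0.001653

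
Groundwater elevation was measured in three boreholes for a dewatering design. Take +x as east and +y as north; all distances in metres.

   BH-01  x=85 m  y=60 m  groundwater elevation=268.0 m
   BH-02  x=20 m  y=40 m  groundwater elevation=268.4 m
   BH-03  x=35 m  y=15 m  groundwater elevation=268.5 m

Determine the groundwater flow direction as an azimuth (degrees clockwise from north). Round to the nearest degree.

Taking BH-01 as reference: BH-02−BH-01 = (-65, -20, +0.4); BH-03−BH-01 = (-50, -45, +0.5).
Determinant of the coordinate differences = (-65)·(-45) − (-50)·(-20) = 1925.
∂h/∂x = [(+0.4)·(-45) − (+0.5)·(-20)] / 1925 = -0.004156
∂h/∂y = [(-65)·(+0.5) − (-50)·(+0.4)] / 1925 = -0.006494
Flow direction (−∇h) has components (+0.004156 E, +0.006494 N).
Azimuth = atan2(E, N) = atan2(+0.004156, +0.006494) = 32.6° ≈ 033°.

033°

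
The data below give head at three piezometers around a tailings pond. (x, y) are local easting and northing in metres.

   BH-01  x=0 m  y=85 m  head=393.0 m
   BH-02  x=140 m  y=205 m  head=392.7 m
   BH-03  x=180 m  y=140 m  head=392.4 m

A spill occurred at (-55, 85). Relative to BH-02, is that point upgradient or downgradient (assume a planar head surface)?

With h = a·x + b·y + c and BH-01 as origin, the differences give:
  140·a + 120·b = -0.3
  180·a + 55·b = -0.6
Eliminate b (×55 and ×120, subtract): -13900·a = 55.50 → a = ∂h/∂x = -0.003993
Back-substitute: b = ∂h/∂y = +0.002158.
Head at (-55, 85) = 393.0 + (-0.003993)·(-55) + (+0.002158)·(0) = 393.22 m.
That is higher than the 392.7 m at BH-02, so the point is upgradient.

upgradient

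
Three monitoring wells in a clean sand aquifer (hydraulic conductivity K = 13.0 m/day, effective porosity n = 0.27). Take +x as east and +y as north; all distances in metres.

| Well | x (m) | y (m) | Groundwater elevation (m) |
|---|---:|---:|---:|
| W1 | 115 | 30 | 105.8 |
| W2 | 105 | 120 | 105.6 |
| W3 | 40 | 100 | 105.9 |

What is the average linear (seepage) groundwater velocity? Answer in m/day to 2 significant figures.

With h = a·x + b·y + c and W1 as origin, the differences give:
  (-10)·a + 90·b = -0.2
  (-75)·a + 70·b = +0.1
Eliminate b (×70 and ×90, subtract): 6050·a = -23.00 → a = ∂h/∂x = -0.003802
Back-substitute: b = ∂h/∂y = -0.002645.
|∇h| = √(-0.003802² + -0.002645²) = 0.004632
Seepage velocity v = K·i/n = 13.0 × 0.004632 / 0.27 = 0.223 m/day.

0.22 m/day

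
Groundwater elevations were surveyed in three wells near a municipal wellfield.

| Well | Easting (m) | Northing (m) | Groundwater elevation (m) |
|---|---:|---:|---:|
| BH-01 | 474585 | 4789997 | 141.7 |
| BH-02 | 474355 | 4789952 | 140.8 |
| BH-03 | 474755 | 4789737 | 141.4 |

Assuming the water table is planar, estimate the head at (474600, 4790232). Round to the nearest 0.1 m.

Three-point gradient (reference BH-01): Δ to BH-02 = (-230, -45, -0.9), Δ to BH-03 = (170, -260, -0.3).
∂h/∂x = +0.003269, ∂h/∂y = +0.003291 (det = 67450).
h(474600, 4790232) = 141.7 + (+0.003269)·(15) + (+0.003291)·(235) = 141.7 +0.049 +0.773 = 142.522 m.

142.5 m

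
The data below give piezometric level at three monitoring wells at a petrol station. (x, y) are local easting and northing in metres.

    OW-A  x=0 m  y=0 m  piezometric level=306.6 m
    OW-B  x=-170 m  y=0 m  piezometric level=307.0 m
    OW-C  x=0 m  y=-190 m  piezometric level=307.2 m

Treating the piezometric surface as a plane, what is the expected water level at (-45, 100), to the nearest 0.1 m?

∂h/∂x = (307.0 − 306.6) / (-170 − 0) = -0.002353
∂h/∂y = (307.2 − 306.6) / (-190 − 0) = -0.003158
h(-45, 100) = 306.6 + (-0.002353)·(-45) + (-0.003158)·(100) = 306.6 +0.106 -0.316 = 306.390 m.

306.4 m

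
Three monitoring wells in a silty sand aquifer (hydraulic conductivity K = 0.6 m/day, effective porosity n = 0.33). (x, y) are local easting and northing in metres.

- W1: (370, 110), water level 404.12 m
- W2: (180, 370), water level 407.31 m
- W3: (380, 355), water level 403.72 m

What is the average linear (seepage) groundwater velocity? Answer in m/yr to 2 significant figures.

12 m/yr

With h = a·x + b·y + c and W1 as origin, the differences give:
  (-190)·a + 260·b = +3.19
  10·a + 245·b = -0.40
Eliminate b (×245 and ×260, subtract): -49150·a = 885.550 → a = ∂h/∂x = -0.01802
Back-substitute: b = ∂h/∂y = -0.0008973.
|∇h| = √(-0.01802² + -0.0008973²) = 0.01804
Seepage velocity v = K·i/n = 0.6 × 0.01804 / 0.33 = 0.0328 m/day = 11.98 m/yr.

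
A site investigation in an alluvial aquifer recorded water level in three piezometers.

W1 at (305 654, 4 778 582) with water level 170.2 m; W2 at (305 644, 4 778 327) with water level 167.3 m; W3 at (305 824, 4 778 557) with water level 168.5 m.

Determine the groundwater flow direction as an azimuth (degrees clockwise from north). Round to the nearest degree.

145°

Taking W1 as reference: W2−W1 = (-10, -255, -2.9); W3−W1 = (170, -25, -1.7).
Solve a·Δx + b·Δy = Δh: det = (-10)·(-25) − 170·(-255) = 43600.
∂h/∂x = [(-2.9)·(-25) − (-1.7)·(-255)] / 43600 = -0.008280
∂h/∂y = [(-10)·(-1.7) − 170·(-2.9)] / 43600 = +0.01170
Flow direction (−∇h) has components (+0.008280 E, -0.01170 N).
Azimuth = atan2(E, N) = atan2(+0.008280, -0.01170) = 144.7° ≈ 145°.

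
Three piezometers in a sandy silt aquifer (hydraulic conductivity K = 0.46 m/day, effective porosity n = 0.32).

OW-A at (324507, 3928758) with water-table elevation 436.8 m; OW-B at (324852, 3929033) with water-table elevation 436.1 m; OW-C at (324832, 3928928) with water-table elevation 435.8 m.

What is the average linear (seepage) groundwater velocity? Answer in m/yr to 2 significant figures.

With h = a·x + b·y + c and OW-A as origin, the differences give:
  345·a + 275·b = -0.7
  325·a + 170·b = -1.0
Eliminate b (×170 and ×275, subtract): -30725·a = 156.00 → a = ∂h/∂x = -0.005077
Back-substitute: b = ∂h/∂y = +0.003824.
|∇h| = √(-0.005077² + 0.003824²) = 0.006356
Seepage velocity v = K·i/n = 0.46 × 0.006356 / 0.32 = 0.009137 m/day = 3.337 m/yr.

3.3 m/yr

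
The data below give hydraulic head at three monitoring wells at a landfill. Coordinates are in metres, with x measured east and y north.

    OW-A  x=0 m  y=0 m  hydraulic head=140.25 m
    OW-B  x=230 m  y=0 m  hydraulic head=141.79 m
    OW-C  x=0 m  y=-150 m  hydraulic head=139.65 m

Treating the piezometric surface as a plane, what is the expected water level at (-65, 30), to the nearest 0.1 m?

∂h/∂x = (141.79 − 140.25) / (230 − 0) = +0.006696
∂h/∂y = (139.65 − 140.25) / (-150 − 0) = +0.004000
h(-65, 30) = 140.25 + (+0.006696)·(-65) + (+0.004000)·(30) = 140.25 -0.435 +0.120 = 139.935 m.

139.9 m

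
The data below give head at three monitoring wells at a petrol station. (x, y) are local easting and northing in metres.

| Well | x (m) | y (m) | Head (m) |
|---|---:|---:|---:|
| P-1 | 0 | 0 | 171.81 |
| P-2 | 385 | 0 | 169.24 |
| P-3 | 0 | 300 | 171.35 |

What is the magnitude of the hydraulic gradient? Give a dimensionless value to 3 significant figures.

∂h/∂x = (169.24 − 171.81) / (385 − 0) = -0.006675
∂h/∂y = (171.35 − 171.81) / (300 − 0) = -0.001533
|∇h| = √(-0.006675² + -0.001533²) = 0.006849

0.00685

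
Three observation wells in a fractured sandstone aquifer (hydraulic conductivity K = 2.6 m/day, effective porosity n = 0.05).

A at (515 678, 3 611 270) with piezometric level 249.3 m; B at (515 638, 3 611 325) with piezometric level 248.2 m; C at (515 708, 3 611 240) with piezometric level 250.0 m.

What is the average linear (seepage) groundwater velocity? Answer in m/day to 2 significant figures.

Differences from A: to B (Δx, Δy, Δh) = (-40, 55, -1.1); to C = (30, -30, +0.7).
Solve a·Δx + b·Δy = Δh: det = (-40)·(-30) − 30·55 = -450.
∂h/∂x = [(-1.1)·(-30) − (+0.7)·55] / -450 = +0.01222
∂h/∂y = [(-40)·(+0.7) − 30·(-1.1)] / -450 = -0.01111
|∇h| = √(0.01222² + -0.01111²) = 0.01652
Seepage velocity v = K·i/n = 2.6 × 0.01652 / 0.05 = 0.859 m/day.

0.86 m/day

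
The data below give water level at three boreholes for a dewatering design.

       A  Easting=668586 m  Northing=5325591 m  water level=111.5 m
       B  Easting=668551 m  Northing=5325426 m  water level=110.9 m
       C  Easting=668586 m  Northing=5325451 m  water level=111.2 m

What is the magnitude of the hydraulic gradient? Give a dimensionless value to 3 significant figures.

0.00736

Differences from A: to B (Δx, Δy, Δh) = (-35, -165, -0.6); to C = (0, -140, -0.3).
Solve a·Δx + b·Δy = Δh: det = (-35)·(-140) − 0·(-165) = 4900.
∂h/∂x = [(-0.6)·(-140) − (-0.3)·(-165)] / 4900 = +0.007041
∂h/∂y = [(-35)·(-0.3) − 0·(-0.6)] / 4900 = +0.002143
|∇h| = √(0.007041² + 0.002143²) = 0.00736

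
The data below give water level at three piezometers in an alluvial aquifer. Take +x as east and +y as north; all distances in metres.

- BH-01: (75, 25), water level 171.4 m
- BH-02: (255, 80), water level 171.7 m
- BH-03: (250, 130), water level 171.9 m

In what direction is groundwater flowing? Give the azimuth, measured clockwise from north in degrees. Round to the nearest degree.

186°

Differences from BH-01: to BH-02 (Δx, Δy, Δh) = (180, 55, +0.3); to BH-03 = (175, 105, +0.5).
Determinant of the coordinate differences = 180·105 − 175·55 = 9275.
∂h/∂x = [(+0.3)·105 − (+0.5)·55] / 9275 = +0.0004313
∂h/∂y = [180·(+0.5) − 175·(+0.3)] / 9275 = +0.004043
Flow direction (−∇h) has components (-0.0004313 E, -0.004043 N).
Azimuth = atan2(E, N) = atan2(-0.0004313, -0.004043) = 186.1° ≈ 186°.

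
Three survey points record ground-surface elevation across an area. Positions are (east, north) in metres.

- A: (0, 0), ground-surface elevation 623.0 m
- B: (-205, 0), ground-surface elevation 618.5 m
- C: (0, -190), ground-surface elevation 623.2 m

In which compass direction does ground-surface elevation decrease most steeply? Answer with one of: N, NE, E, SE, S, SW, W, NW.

∂z/∂x = (618.5 − 623.0) / (-205 − 0) = +0.02195
∂z/∂y = (623.2 − 623.0) / (-190 − 0) = -0.001053
Steepest decrease is along −∇f = (-0.02195 E, +0.001053 N) → west.

W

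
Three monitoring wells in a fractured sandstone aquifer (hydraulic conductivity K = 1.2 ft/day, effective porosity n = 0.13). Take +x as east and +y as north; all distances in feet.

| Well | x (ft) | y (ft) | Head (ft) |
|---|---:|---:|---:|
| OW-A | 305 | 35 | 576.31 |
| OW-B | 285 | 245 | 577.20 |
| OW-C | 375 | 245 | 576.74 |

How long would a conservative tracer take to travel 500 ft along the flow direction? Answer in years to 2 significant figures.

Taking OW-A as reference: OW-B−OW-A = (-20, 210, +0.89); OW-C−OW-A = (70, 210, +0.43).
Determinant of the coordinate differences = (-20)·210 − 70·210 = -18900.
∂h/∂x = [(+0.89)·210 − (+0.43)·210] / -18900 = -0.005111
∂h/∂y = [(-20)·(+0.43) − 70·(+0.89)] / -18900 = +0.003751
|∇h| = √(-0.005111² + 0.003751²) = 0.00634
Seepage velocity v = K·i/n = 1.2 × 0.00634 / 0.13 = 0.05852 ft/day.
t = 500 / 0.05852 = 8544 days = 23.4 years.

23 years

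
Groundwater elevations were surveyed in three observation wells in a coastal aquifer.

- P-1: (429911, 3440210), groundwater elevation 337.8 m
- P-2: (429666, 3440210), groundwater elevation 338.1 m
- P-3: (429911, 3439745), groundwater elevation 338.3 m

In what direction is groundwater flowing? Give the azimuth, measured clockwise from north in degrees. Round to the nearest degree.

∂h/∂x = (338.1 − 337.8) / (429666 − 429911) = -0.001224
∂h/∂y = (338.3 − 337.8) / (3439745 − 3440210) = -0.001075
Flow direction (−∇h) has components (+0.001224 E, +0.001075 N).
Azimuth = atan2(E, N) = atan2(+0.001224, +0.001075) = 48.7° ≈ 049°.

049°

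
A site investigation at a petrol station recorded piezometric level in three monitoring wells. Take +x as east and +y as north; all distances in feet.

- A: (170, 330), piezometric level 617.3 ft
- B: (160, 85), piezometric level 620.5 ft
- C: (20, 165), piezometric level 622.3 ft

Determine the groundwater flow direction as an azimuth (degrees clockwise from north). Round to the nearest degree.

Differences from A: to B (Δx, Δy, Δh) = (-10, -245, +3.2); to C = (-150, -165, +5.0).
Solve a·Δx + b·Δy = Δh: det = (-10)·(-165) − (-150)·(-245) = -35100.
∂h/∂x = [(+3.2)·(-165) − (+5.0)·(-245)] / -35100 = -0.01986
∂h/∂y = [(-10)·(+5.0) − (-150)·(+3.2)] / -35100 = -0.01225
Flow direction (−∇h) has components (+0.01986 E, +0.01225 N).
Azimuth = atan2(E, N) = atan2(+0.01986, +0.01225) = 58.3° ≈ 058°.

058°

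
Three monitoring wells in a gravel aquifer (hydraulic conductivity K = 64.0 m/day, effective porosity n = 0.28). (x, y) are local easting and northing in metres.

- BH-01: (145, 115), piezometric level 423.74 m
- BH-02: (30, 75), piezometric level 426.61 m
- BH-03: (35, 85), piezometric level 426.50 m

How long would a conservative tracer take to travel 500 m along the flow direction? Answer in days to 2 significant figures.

Taking BH-01 as reference: BH-02−BH-01 = (-115, -40, +2.87); BH-03−BH-01 = (-110, -30, +2.76).
Solve a·Δx + b·Δy = Δh: det = (-115)·(-30) − (-110)·(-40) = -950.
∂h/∂x = [(+2.87)·(-30) − (+2.76)·(-40)] / -950 = -0.02558
∂h/∂y = [(-115)·(+2.76) − (-110)·(+2.87)] / -950 = +0.001789
|∇h| = √(-0.02558² + 0.001789²) = 0.02564
Seepage velocity v = K·i/n = 64.0 × 0.02564 / 0.28 = 5.861 m/day.
t = 500 / 5.861 = 85.31 days.

85 days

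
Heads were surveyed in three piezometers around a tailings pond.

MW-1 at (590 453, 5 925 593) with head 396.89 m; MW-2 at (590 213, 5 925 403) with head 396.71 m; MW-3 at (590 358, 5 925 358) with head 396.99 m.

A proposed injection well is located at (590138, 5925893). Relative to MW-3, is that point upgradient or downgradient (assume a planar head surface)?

Taking MW-1 as reference: MW-2−MW-1 = (-240, -190, -0.18); MW-3−MW-1 = (-95, -235, +0.10).
Solve a·Δx + b·Δy = Δh: det = (-240)·(-235) − (-95)·(-190) = 38350.
∂h/∂x = [(-0.18)·(-235) − (+0.10)·(-190)] / 38350 = +0.001598
∂h/∂y = [(-240)·(+0.10) − (-95)·(-0.18)] / 38350 = -0.001072
Head at (590138, 5925893) = 396.89 + (+0.001598)·(-315) + (-0.001072)·(300) = 396.06 m.
That is lower than the 396.99 m at MW-3, so the point is downgradient.

downgradient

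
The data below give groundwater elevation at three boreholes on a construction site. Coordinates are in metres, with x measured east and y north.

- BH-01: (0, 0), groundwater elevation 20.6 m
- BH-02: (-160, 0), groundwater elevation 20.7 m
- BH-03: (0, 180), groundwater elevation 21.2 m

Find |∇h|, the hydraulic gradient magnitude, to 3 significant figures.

∂h/∂x = (20.7 − 20.6) / (-160 − 0) = -0.0006250
∂h/∂y = (21.2 − 20.6) / (180 − 0) = +0.003333
|∇h| = √(-0.0006250² + 0.003333²) = 0.003391

0.00339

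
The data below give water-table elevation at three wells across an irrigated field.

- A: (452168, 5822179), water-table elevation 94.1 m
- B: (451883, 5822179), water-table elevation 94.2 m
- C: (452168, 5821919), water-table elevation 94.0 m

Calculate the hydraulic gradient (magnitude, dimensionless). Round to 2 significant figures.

∂h/∂x = (94.2 − 94.1) / (451883 − 452168) = -0.0003509
∂h/∂y = (94.0 − 94.1) / (5821919 − 5822179) = +0.0003846
|∇h| = √(-0.0003509² + 0.0003846²) = 0.0005206

0.00052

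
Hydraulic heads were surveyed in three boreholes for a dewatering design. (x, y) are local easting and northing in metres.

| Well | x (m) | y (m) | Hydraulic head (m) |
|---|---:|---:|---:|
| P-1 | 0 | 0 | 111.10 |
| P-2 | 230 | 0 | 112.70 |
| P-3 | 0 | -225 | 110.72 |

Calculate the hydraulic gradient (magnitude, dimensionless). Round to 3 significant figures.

∂h/∂x = (112.70 − 111.10) / (230 − 0) = +0.006957
∂h/∂y = (110.72 − 111.10) / (-225 − 0) = +0.001689
|∇h| = √(0.006957² + 0.001689²) = 0.007159

0.00716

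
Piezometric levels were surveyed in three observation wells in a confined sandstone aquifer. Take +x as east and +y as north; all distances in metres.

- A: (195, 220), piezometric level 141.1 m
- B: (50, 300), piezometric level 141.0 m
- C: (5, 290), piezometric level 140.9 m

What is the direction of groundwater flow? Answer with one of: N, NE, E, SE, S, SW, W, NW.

With h = a·x + b·y + c and A as origin, the differences give:
  (-145)·a + 80·b = -0.1
  (-190)·a + 70·b = -0.2
Eliminate b (×70 and ×80, subtract): 5050·a = 9.00 → a = ∂h/∂x = +0.001782
Back-substitute: b = ∂h/∂y = +0.001980.
Flow = −∇h = (-0.001782 east, -0.001980 north), which points southwest.

SW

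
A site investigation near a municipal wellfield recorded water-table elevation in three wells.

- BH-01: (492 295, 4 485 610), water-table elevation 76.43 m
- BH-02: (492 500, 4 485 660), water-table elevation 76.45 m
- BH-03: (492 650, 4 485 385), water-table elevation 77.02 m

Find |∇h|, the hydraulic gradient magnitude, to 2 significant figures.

Differences from BH-01: to BH-02 (Δx, Δy, Δh) = (205, 50, +0.02); to BH-03 = (355, -225, +0.59).
Solve a·Δx + b·Δy = Δh: det = 205·(-225) − 355·50 = -63875.
∂h/∂x = [(+0.02)·(-225) − (+0.59)·50] / -63875 = +0.0005323
∂h/∂y = [205·(+0.59) − 355·(+0.02)] / -63875 = -0.001782
|∇h| = √(0.0005323² + -0.001782²) = 0.00186

0.0019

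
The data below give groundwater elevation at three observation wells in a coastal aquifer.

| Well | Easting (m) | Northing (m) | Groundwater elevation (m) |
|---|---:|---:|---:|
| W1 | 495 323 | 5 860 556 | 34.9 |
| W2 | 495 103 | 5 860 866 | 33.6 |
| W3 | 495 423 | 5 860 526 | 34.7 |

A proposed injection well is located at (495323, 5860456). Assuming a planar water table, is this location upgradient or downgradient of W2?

Taking W1 as reference: W2−W1 = (-220, 310, -1.3); W3−W1 = (100, -30, -0.2).
Solve a·Δx + b·Δy = Δh: det = (-220)·(-30) − 100·310 = -24400.
∂h/∂x = [(-1.3)·(-30) − (-0.2)·310] / -24400 = -0.004139
∂h/∂y = [(-220)·(-0.2) − 100·(-1.3)] / -24400 = -0.007131
Head at (495323, 5860456) = 34.9 + (-0.004139)·(0) + (-0.007131)·(-100) = 35.61 m.
That is higher than the 33.6 m at W2, so the point is upgradient.

upgradient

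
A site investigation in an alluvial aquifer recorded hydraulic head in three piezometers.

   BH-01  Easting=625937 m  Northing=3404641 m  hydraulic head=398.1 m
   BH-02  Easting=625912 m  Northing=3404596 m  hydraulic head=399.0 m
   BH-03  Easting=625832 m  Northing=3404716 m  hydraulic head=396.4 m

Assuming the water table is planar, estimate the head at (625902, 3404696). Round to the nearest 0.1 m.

396.9 m

With h = a·x + b·y + c and BH-01 as origin, the differences give:
  (-25)·a + (-45)·b = +0.9
  (-105)·a + 75·b = -1.7
Eliminate b (×75 and ×(-45), subtract): -6600·a = -9.00 → a = ∂h/∂x = +0.001364
Back-substitute: b = ∂h/∂y = -0.02076.
h(625902, 3404696) = 398.1 + (+0.001364)·(-35) + (-0.02076)·(55) = 398.1 -0.048 -1.142 = 396.911 m.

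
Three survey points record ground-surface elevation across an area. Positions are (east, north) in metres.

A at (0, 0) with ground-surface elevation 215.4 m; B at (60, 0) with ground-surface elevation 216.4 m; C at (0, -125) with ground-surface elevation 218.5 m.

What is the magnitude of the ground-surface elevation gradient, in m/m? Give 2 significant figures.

0.030 m/m

∂z/∂x = (216.4 − 215.4) / (60 − 0) = +0.01667
∂z/∂y = (218.5 − 215.4) / (-125 − 0) = -0.02480
|∇f| = √(0.01667² + -0.02480²) = 0.02988 m/m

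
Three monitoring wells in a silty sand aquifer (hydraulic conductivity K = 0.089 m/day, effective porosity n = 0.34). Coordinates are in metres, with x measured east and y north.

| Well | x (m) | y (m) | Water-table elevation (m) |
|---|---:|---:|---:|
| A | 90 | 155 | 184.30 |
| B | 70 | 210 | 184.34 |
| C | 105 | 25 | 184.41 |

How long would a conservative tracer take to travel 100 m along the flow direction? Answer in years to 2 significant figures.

160 years

Differences from A: to B (Δx, Δy, Δh) = (-20, 55, +0.04); to C = (15, -130, +0.11).
Determinant of the coordinate differences = (-20)·(-130) − 15·55 = 1775.
∂h/∂x = [(+0.04)·(-130) − (+0.11)·55] / 1775 = -0.006338
∂h/∂y = [(-20)·(+0.11) − 15·(+0.04)] / 1775 = -0.001577
|∇h| = √(-0.006338² + -0.001577²) = 0.006531
Seepage velocity v = K·i/n = 0.089 × 0.006531 / 0.34 = 0.00171 m/day.
t = 100 / 0.00171 = 5.848e+04 days = 160 years.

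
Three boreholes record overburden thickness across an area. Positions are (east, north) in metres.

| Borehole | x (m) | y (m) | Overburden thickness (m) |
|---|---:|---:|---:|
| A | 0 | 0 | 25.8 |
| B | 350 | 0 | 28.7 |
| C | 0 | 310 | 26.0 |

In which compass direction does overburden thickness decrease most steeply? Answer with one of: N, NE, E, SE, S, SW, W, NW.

∂d/∂x = (28.7 − 25.8) / (350 − 0) = +0.008286
∂d/∂y = (26.0 − 25.8) / (310 − 0) = +0.0006452
Steepest decrease is along −∇f = (-0.008286 E, -0.0006452 N) → west.

W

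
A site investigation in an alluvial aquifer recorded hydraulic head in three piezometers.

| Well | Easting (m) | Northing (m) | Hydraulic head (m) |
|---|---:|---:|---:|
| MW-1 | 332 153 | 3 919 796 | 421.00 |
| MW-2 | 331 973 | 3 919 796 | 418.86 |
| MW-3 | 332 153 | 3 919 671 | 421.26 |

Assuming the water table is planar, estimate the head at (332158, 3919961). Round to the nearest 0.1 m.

∂h/∂x = (418.86 − 421.00) / (331973 − 332153) = +0.01189
∂h/∂y = (421.26 − 421.00) / (3919671 − 3919796) = -0.002080
h(332158, 3919961) = 421.00 + (+0.01189)·(5) + (-0.002080)·(165) = 421.00 +0.059 -0.343 = 420.716 m.

420.7 m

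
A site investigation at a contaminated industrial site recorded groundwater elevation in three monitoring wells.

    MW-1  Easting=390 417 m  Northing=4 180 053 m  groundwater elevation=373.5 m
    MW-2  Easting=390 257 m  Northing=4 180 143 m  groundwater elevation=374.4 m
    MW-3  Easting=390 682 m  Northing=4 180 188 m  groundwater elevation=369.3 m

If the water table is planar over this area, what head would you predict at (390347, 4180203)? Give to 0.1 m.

With h = a·x + b·y + c and MW-1 as origin, the differences give:
  (-160)·a + 90·b = +0.9
  265·a + 135·b = -4.2
Eliminate b (×135 and ×90, subtract): -45450·a = 499.50 → a = ∂h/∂x = -0.01099
Back-substitute: b = ∂h/∂y = -0.009538.
h(390347, 4180203) = 373.5 + (-0.01099)·(-70) + (-0.009538)·(150) = 373.5 +0.769 -1.431 = 372.839 m.

372.8 m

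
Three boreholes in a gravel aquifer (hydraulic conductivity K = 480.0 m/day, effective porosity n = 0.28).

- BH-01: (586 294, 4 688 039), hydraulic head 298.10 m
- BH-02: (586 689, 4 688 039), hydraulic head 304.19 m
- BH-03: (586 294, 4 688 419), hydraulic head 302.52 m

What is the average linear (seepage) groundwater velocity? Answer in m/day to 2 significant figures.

∂h/∂x = (304.19 − 298.10) / (586689 − 586294) = +0.01542
∂h/∂y = (302.52 − 298.10) / (4688419 − 4688039) = +0.01163
|∇h| = √(0.01542² + 0.01163²) = 0.01931
Seepage velocity v = K·i/n = 480.0 × 0.01931 / 0.28 = 33.1 m/day.

33 m/day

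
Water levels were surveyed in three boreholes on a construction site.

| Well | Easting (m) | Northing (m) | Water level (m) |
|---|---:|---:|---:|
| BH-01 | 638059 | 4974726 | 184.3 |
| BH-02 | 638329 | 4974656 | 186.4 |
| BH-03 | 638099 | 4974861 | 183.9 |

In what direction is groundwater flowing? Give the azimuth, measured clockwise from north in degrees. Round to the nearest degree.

307°

Differences from BH-01: to BH-02 (Δx, Δy, Δh) = (270, -70, +2.1); to BH-03 = (40, 135, -0.4).
Determinant of the coordinate differences = 270·135 − 40·(-70) = 39250.
∂h/∂x = [(+2.1)·135 − (-0.4)·(-70)] / 39250 = +0.006510
∂h/∂y = [270·(-0.4) − 40·(+2.1)] / 39250 = -0.004892
Flow direction (−∇h) has components (-0.006510 E, +0.004892 N).
Azimuth = atan2(E, N) = atan2(-0.006510, +0.004892) = 306.9° ≈ 307°.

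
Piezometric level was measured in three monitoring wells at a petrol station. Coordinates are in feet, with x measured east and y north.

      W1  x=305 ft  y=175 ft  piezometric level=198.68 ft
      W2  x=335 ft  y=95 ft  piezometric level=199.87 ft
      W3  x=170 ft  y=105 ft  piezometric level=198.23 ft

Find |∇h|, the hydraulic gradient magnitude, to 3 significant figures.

With h = a·x + b·y + c and W1 as origin, the differences give:
  30·a + (-80)·b = +1.19
  (-135)·a + (-70)·b = -0.45
Eliminate b (×(-70) and ×(-80), subtract): -12900·a = -119.300 → a = ∂h/∂x = +0.009248
Back-substitute: b = ∂h/∂y = -0.01141.
|∇h| = √(0.009248² + -0.01141²) = 0.01469

0.0147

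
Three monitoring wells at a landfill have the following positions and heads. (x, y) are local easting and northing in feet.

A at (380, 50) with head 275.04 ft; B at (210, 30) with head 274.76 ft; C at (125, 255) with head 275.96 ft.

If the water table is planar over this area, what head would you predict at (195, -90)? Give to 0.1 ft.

With h = a·x + b·y + c and A as origin, the differences give:
  (-170)·a + (-20)·b = -0.28
  (-255)·a + 205·b = +0.92
Eliminate b (×205 and ×(-20), subtract): -39950·a = -39.000 → a = ∂h/∂x = +0.0009762
Back-substitute: b = ∂h/∂y = +0.005702.
h(195, -90) = 275.04 + (+0.0009762)·(-185) + (+0.005702)·(-140) = 275.04 -0.181 -0.798 = 274.061 ft.

274.1 ft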